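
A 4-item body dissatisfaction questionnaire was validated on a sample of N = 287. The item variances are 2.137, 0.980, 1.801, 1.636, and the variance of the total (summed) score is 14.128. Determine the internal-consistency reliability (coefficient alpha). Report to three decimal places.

Σσ²ᵢ = 2.137 + 0.980 + 1.801 + 1.636 = 6.554
α = (k/(k−1))·(1 − Σσ²ᵢ/σ²_total) = (4/3)·(1 − 6.554/14.128) = 0.715

coefficient alpha = 0.715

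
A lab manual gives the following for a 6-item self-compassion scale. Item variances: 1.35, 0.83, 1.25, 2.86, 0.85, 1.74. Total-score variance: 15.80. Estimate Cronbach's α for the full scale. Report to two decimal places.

α = 0.53

sum of item variances = 1.35 + 0.83 + 1.25 + 2.86 + 0.85 + 1.74 = 8.88
α = (k/(k−1))·(1 − sum of item variances/σ²_T) = (6/5)·(1 − 8.88/15.80) = 0.53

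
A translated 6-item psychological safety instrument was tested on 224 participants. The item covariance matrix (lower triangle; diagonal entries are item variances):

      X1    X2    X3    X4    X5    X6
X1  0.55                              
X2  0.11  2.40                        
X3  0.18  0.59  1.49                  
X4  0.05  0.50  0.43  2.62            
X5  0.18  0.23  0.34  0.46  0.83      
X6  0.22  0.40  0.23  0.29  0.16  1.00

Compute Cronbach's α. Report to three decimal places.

Cronbach's α = 0.595

Σσ²ᵢ = 0.55 + 2.40 + 1.49 + 2.62 + 0.83 + 1.00 = 8.89
Sum of off-diagonal covariances = 4.37
Var(T) = 8.89 + 2 × 4.37 = 17.63
α = (k/(k−1))·(1 − Σσ²ᵢ/Var(T)) = (6/5)·(1 − 8.89/17.63) = 0.595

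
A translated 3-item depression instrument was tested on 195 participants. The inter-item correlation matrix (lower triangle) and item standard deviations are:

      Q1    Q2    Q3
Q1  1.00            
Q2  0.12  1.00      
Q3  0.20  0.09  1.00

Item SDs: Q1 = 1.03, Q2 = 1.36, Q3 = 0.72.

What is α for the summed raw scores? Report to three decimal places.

Σσ²ᵢ = 1.03² + 1.36² + 0.72² = 3.4289
Covariances σ_ij = r_ij · s_i · s_j:
  σ(Q1,Q2) = 0.12 × 1.03 × 1.36 = 0.1681
  σ(Q1,Q3) = 0.20 × 1.03 × 0.72 = 0.1483
  σ(Q2,Q3) = 0.09 × 1.36 × 0.72 = 0.0881
σ²_T = Σσ²ᵢ + 2·Σσ_ij = 3.4289 + 2 × 0.4045 = 4.2379
α = (3/2)·(1 − 3.4289/4.2379) = 0.286

α = 0.286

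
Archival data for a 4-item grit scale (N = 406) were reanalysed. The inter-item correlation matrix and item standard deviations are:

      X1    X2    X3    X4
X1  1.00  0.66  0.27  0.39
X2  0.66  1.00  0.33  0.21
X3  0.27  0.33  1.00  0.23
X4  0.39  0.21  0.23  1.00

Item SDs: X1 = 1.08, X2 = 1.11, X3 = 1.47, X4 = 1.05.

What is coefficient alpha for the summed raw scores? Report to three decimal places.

Σσ²ᵢ = 1.08² + 1.11² + 1.47² + 1.05² = 5.6619
Covariances σ_ij = r_ij · s_i · s_j:
  σ(X1,X2) = 0.66 × 1.08 × 1.11 = 0.7912
  σ(X1,X3) = 0.27 × 1.08 × 1.47 = 0.4287
  σ(X1,X4) = 0.39 × 1.08 × 1.05 = 0.4423
  σ(X2,X3) = 0.33 × 1.11 × 1.47 = 0.5385
  σ(X2,X4) = 0.21 × 1.11 × 1.05 = 0.2448
  σ(X3,X4) = 0.23 × 1.47 × 1.05 = 0.3550
σ²_T = Σσ²ᵢ + 2·Σσ_ij = 5.6619 + 2 × 2.8005 = 11.2629
α = (4/3)·(1 − 5.6619/11.2629) = 0.663

α = 0.663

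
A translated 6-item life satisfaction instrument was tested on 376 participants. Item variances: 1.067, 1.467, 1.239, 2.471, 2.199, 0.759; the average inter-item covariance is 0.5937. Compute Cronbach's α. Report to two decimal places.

Cronbach's α = 0.79

sum of item variances = 1.067 + 1.467 + 1.239 + 2.471 + 2.199 + 0.759 = 9.202
Sum of the 15 distinct covariances = 15 × 0.5937 = 8.9055
σ²_T = sum of item variances + 2·Σcov = 9.202 + 2 × 8.9055 = 27.0130
α = (6/5)·(1 − 9.202/27.0130) = 0.79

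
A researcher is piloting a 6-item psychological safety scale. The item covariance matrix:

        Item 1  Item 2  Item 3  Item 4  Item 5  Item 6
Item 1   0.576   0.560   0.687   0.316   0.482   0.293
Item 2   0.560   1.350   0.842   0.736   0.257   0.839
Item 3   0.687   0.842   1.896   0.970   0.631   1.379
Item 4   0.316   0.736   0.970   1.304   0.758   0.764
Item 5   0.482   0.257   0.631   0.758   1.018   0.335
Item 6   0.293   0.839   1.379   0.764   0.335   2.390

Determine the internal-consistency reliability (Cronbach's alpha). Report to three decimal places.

Σσ²ᵢ = 0.576 + 1.350 + 1.896 + 1.304 + 1.018 + 2.390 = 8.534
Sum of off-diagonal covariances = 9.849
Var(T) = 8.534 + 2 × 9.849 = 28.232
α = (k/(k−1))·(1 − Σσ²ᵢ/Var(T)) = (6/5)·(1 − 8.534/28.232) = 0.837

Cronbach's alpha = 0.837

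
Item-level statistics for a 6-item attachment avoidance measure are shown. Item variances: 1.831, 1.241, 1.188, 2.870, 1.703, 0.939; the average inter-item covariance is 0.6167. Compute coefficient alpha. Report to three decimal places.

sum of item variances = 1.831 + 1.241 + 1.188 + 2.870 + 1.703 + 0.939 = 9.772
Sum of the 15 distinct covariances = 15 × 0.6167 = 9.2505
Var(T) = sum of item variances + 2·Σcov = 9.772 + 2 × 9.2505 = 28.2730
α = (6/5)·(1 − 9.772/28.2730) = 0.785

coefficient alpha = 0.785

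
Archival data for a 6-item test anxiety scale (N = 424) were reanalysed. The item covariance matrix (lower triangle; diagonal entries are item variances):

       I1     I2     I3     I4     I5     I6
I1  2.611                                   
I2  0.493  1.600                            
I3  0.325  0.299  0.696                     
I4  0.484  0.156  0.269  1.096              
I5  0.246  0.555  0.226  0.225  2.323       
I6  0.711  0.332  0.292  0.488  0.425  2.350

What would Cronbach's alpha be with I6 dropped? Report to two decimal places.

Cronbach's alpha = 0.55

Remaining items: I1, I2, I3, I4, I5 (k = 5).
Σσ²ᵢ = 2.611 + 1.600 + 0.696 + 1.096 + 2.323 = 8.326
σ²_total = 8.326 + 2 × 3.278 = 14.882
α (item deleted) = (5/4)·(1 − 8.326/14.882) = 0.55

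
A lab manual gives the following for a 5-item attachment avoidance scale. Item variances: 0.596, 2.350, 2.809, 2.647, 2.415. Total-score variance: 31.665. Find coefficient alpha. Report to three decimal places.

α = 0.823

ΣVar(i) = 0.596 + 2.350 + 2.809 + 2.647 + 2.415 = 10.817
α = (k/(k−1))·(1 − ΣVar(i)/total variance) = (5/4)·(1 − 10.817/31.665) = 0.823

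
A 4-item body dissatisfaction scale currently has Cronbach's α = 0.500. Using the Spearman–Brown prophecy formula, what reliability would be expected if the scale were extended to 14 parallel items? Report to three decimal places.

Length factor m = 14/4 = 3.5000
α' = m·α / (1 + (m−1)·α)
   = 14/4 × 0.500 / (1 + (14/4 − 1) × 0.500)
   = 1.7500 / 2.2500 = 0.778

predicted reliability = 0.778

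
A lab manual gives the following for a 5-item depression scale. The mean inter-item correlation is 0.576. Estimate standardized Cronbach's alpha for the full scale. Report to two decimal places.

α = 0.87

Standardized α = k·r̄ / (1 + (k−1)·r̄) = 5 × 0.576 / (1 + 4 × 0.576)
  = 2.8800 / 3.3040 = 0.87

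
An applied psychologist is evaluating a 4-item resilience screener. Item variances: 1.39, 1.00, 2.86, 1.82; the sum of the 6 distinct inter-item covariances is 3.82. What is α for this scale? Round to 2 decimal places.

ΣVar(i) = 1.39 + 1.00 + 2.86 + 1.82 = 7.07
Sum of distinct covariances = 3.82
σ²_total = ΣVar(i) + 2·Σcov = 7.07 + 2 × 3.82 = 14.71
α = (4/3)·(1 − 7.07/14.71) = 0.69

α = 0.69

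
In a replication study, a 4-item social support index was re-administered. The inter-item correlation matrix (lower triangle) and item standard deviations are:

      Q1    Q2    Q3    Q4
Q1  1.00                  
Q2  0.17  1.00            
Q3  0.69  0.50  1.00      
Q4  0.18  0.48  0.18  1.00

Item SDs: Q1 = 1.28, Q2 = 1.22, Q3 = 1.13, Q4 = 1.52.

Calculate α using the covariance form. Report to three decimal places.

Σσ²ᵢ = 1.28² + 1.22² + 1.13² + 1.52² = 6.7141
Covariances σ_ij = r_ij · s_i · s_j:
  σ(Q1,Q2) = 0.17 × 1.28 × 1.22 = 0.2655
  σ(Q1,Q3) = 0.69 × 1.28 × 1.13 = 0.9980
  σ(Q1,Q4) = 0.18 × 1.28 × 1.52 = 0.3502
  σ(Q2,Q3) = 0.50 × 1.22 × 1.13 = 0.6893
  σ(Q2,Q4) = 0.48 × 1.22 × 1.52 = 0.8901
  σ(Q3,Q4) = 0.18 × 1.13 × 1.52 = 0.3092
σ²_T = Σσ²ᵢ + 2·Σσ_ij = 6.7141 + 2 × 3.5023 = 13.7187
α = (4/3)·(1 − 6.7141/13.7187) = 0.681

α = 0.681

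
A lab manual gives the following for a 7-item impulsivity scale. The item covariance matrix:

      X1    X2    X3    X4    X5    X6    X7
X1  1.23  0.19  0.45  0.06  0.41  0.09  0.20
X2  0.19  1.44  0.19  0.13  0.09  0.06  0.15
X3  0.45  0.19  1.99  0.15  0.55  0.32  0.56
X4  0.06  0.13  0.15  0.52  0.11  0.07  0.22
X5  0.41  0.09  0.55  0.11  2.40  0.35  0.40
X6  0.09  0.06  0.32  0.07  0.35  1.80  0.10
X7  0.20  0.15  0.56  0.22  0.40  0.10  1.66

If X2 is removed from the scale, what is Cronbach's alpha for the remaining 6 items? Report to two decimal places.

α = 0.55

Remaining items: X1, X3, X4, X5, X6, X7 (k = 6).
Σσᵢ² = 1.23 + 1.99 + 0.52 + 2.40 + 1.80 + 1.66 = 9.60
σ²_total = 9.60 + 2 × 4.04 = 17.68
α (item deleted) = (6/5)·(1 − 9.60/17.68) = 0.55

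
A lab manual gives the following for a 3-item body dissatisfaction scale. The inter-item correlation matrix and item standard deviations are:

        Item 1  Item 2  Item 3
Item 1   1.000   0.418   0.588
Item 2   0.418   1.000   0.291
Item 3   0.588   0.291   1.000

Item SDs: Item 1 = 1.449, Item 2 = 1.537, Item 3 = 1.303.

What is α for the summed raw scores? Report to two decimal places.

α = 0.69

Σσ²ᵢ = 1.449² + 1.537² + 1.303² = 6.1598
Covariances σ_ij = r_ij · s_i · s_j:
  σ(Item 1,Item 2) = 0.418 × 1.449 × 1.537 = 0.9309
  σ(Item 1,Item 3) = 0.588 × 1.449 × 1.303 = 1.1102
  σ(Item 2,Item 3) = 0.291 × 1.537 × 1.303 = 0.5828
σ²_T = Σσ²ᵢ + 2·Σσ_ij = 6.1598 + 2 × 2.6239 = 11.4076
α = (3/2)·(1 − 6.1598/11.4076) = 0.69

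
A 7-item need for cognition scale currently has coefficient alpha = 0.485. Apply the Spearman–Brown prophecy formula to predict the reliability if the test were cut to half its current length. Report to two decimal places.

predicted reliability = 0.32

Length factor m = 1/2
α' = m·α / (1 − (1−m)·α)
   = 1/2 × 0.485 / (1 − (1 − 1/2) × 0.485)
   = 0.2425 / 0.7575 = 0.32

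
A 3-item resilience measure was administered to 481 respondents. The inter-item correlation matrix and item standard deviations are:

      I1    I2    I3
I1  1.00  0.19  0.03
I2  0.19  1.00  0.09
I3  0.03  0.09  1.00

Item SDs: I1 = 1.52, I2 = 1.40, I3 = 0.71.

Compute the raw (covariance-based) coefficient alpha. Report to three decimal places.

Σσ²ᵢ = 1.52² + 1.40² + 0.71² = 4.7745
Covariances σ_ij = r_ij · s_i · s_j:
  σ(I1,I2) = 0.19 × 1.52 × 1.40 = 0.4043
  σ(I1,I3) = 0.03 × 1.52 × 0.71 = 0.0324
  σ(I2,I3) = 0.09 × 1.40 × 0.71 = 0.0895
σ²_T = Σσ²ᵢ + 2·Σσ_ij = 4.7745 + 2 × 0.5262 = 5.8269
α = (3/2)·(1 − 4.7745/5.8269) = 0.271

α = 0.271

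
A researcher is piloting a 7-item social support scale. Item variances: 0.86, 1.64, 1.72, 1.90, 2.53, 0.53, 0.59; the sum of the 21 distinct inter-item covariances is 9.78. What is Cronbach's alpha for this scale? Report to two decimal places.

ΣVar(i) = 0.86 + 1.64 + 1.72 + 1.90 + 2.53 + 0.53 + 0.59 = 9.77
Sum of distinct covariances = 9.78
Var(T) = ΣVar(i) + 2·Σcov = 9.77 + 2 × 9.78 = 29.33
α = (7/6)·(1 − 9.77/29.33) = 0.78

Cronbach's alpha = 0.78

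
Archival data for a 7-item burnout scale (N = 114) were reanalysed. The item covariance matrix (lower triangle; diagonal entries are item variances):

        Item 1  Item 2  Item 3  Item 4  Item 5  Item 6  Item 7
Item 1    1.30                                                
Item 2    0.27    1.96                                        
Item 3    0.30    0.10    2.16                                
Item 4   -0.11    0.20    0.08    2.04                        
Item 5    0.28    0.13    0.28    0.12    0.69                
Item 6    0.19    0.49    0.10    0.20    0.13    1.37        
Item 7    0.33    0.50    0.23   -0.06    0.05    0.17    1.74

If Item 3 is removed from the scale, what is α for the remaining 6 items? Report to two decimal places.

Remaining items: Item 1, Item 2, Item 4, Item 5, Item 6, Item 7 (k = 6).
sum of item variances = 1.30 + 1.96 + 2.04 + 0.69 + 1.37 + 1.74 = 9.10
Var(T) = 9.10 + 2 × 2.89 = 14.88
α (item deleted) = (6/5)·(1 − 9.10/14.88) = 0.47

α = 0.47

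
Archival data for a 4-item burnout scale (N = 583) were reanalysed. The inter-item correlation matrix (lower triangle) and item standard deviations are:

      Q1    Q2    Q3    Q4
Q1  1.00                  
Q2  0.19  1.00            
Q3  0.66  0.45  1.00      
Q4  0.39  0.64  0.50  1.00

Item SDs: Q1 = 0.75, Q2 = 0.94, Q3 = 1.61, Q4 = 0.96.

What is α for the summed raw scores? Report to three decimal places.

Σσ²ᵢ = 0.75² + 0.94² + 1.61² + 0.96² = 4.9598
Covariances σ_ij = r_ij · s_i · s_j:
  σ(Q1,Q2) = 0.19 × 0.75 × 0.94 = 0.1340
  σ(Q1,Q3) = 0.66 × 0.75 × 1.61 = 0.7970
  σ(Q1,Q4) = 0.39 × 0.75 × 0.96 = 0.2808
  σ(Q2,Q3) = 0.45 × 0.94 × 1.61 = 0.6810
  σ(Q2,Q4) = 0.64 × 0.94 × 0.96 = 0.5775
  σ(Q3,Q4) = 0.50 × 1.61 × 0.96 = 0.7728
σ²_T = Σσ²ᵢ + 2·Σσ_ij = 4.9598 + 2 × 3.2431 = 11.4460
α = (4/3)·(1 − 4.9598/11.4460) = 0.756

α = 0.756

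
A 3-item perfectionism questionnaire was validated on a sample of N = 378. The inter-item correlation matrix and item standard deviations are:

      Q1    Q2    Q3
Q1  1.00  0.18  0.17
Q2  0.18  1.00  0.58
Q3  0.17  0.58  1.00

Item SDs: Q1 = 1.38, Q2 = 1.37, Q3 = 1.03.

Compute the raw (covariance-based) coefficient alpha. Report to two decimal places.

α = 0.55

Σσ²ᵢ = 1.38² + 1.37² + 1.03² = 4.8422
Covariances σ_ij = r_ij · s_i · s_j:
  σ(Q1,Q2) = 0.18 × 1.38 × 1.37 = 0.3403
  σ(Q1,Q3) = 0.17 × 1.38 × 1.03 = 0.2416
  σ(Q2,Q3) = 0.58 × 1.37 × 1.03 = 0.8184
σ²_T = Σσ²ᵢ + 2·Σσ_ij = 4.8422 + 2 × 1.4003 = 7.6428
α = (3/2)·(1 − 4.8422/7.6428) = 0.55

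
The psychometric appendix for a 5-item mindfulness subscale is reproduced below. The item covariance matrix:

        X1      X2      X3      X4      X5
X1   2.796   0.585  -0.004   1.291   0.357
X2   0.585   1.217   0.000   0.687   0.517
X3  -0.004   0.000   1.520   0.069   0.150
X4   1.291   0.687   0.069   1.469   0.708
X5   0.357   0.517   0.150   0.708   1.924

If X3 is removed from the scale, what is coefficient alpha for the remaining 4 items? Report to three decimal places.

Remaining items: X1, X2, X4, X5 (k = 4).
Σσ²ᵢ = 2.796 + 1.217 + 1.469 + 1.924 = 7.406
total variance = 7.406 + 2 × 4.145 = 15.696
α (item deleted) = (4/3)·(1 − 7.406/15.696) = 0.704

coefficient alpha = 0.704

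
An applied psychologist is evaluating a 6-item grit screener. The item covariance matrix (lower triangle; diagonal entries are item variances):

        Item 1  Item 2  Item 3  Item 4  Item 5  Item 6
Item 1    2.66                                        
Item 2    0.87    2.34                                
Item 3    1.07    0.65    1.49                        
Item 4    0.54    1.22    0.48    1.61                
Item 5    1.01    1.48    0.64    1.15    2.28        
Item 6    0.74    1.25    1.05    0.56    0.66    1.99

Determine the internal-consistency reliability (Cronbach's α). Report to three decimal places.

Cronbach's α = 0.820

Σσ²ᵢ = 2.66 + 2.34 + 1.49 + 1.61 + 2.28 + 1.99 = 12.37
Σ_{i<j} σ_ij = 13.37
total variance = 12.37 + 2 × 13.37 = 39.11
α = (k/(k−1))·(1 − Σσ²ᵢ/total variance) = (6/5)·(1 − 12.37/39.11) = 0.820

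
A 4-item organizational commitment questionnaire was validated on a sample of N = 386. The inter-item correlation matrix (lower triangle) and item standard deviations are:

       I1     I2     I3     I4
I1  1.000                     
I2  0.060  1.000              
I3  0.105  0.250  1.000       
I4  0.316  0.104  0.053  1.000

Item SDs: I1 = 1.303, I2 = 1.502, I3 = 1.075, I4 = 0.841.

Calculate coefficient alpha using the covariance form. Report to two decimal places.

coefficient alpha = 0.39

Σσ²ᵢ = 1.303² + 1.502² + 1.075² + 0.841² = 5.8167
Covariances σ_ij = r_ij · s_i · s_j:
  σ(I1,I2) = 0.060 × 1.303 × 1.502 = 0.1174
  σ(I1,I3) = 0.105 × 1.303 × 1.075 = 0.1471
  σ(I1,I4) = 0.316 × 1.303 × 0.841 = 0.3463
  σ(I2,I3) = 0.250 × 1.502 × 1.075 = 0.4037
  σ(I2,I4) = 0.104 × 1.502 × 0.841 = 0.1314
  σ(I3,I4) = 0.053 × 1.075 × 0.841 = 0.0479
σ²_T = Σσ²ᵢ + 2·Σσ_ij = 5.8167 + 2 × 1.1938 = 8.2043
α = (4/3)·(1 − 5.8167/8.2043) = 0.39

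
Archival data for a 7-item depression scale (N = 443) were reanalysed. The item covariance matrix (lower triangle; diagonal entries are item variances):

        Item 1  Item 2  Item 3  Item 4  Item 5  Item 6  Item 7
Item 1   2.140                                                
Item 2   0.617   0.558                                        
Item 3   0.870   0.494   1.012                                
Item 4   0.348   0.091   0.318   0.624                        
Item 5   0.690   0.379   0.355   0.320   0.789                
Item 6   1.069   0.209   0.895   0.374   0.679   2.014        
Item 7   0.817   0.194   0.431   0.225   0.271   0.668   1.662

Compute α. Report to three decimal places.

Σσ²ᵢ = 2.140 + 0.558 + 1.012 + 0.624 + 0.789 + 2.014 + 1.662 = 8.799
Sum of the distinct covariances = 10.314
σ²_total = 8.799 + 2 × 10.314 = 29.427
α = (k/(k−1))·(1 − Σσ²ᵢ/σ²_total) = (7/6)·(1 − 8.799/29.427) = 0.818

α = 0.818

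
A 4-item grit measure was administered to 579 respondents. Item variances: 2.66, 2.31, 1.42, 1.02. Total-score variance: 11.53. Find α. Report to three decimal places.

α = 0.476

ΣVar(i) = 2.66 + 2.31 + 1.42 + 1.02 = 7.41
α = (k/(k−1))·(1 − ΣVar(i)/σ²_T) = (4/3)·(1 − 7.41/11.53) = 0.476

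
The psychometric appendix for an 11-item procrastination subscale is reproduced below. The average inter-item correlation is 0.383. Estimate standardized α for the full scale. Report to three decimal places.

α = 0.872

Standardized α = k·r̄ / (1 + (k−1)·r̄) = 11 × 0.383 / (1 + 10 × 0.383)
  = 4.2130 / 4.8300 = 0.872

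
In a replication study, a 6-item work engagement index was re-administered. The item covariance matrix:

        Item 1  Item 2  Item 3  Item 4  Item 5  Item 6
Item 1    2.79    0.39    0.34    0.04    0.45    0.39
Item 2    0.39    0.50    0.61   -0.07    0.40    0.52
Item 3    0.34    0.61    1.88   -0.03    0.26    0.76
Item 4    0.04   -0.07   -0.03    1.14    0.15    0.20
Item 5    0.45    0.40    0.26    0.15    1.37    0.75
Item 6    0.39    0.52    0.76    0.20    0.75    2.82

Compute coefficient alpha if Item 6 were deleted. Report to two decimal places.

coefficient alpha = 0.50

Remaining items: Item 1, Item 2, Item 3, Item 4, Item 5 (k = 5).
Σσᵢ² = 2.79 + 0.50 + 1.88 + 1.14 + 1.37 = 7.68
σ²_T = 7.68 + 2 × 2.54 = 12.76
α (item deleted) = (5/4)·(1 − 7.68/12.76) = 0.50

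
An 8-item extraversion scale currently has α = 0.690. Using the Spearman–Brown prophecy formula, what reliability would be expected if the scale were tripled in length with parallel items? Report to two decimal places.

Length factor m = 3
α' = m·α / (1 + (m−1)·α)
   = 3 × 0.690 / (1 + (3 − 1) × 0.690)
   = 2.0700 / 2.3800 = 0.87

predicted reliability = 0.87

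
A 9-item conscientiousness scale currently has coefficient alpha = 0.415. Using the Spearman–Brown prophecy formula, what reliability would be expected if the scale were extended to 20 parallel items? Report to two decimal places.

predicted reliability = 0.61

Length factor m = 20/9 = 2.2222
α' = m·α / (1 + (m−1)·α)
   = 20/9 × 0.415 / (1 + (20/9 − 1) × 0.415)
   = 0.9222 / 1.5072 = 0.61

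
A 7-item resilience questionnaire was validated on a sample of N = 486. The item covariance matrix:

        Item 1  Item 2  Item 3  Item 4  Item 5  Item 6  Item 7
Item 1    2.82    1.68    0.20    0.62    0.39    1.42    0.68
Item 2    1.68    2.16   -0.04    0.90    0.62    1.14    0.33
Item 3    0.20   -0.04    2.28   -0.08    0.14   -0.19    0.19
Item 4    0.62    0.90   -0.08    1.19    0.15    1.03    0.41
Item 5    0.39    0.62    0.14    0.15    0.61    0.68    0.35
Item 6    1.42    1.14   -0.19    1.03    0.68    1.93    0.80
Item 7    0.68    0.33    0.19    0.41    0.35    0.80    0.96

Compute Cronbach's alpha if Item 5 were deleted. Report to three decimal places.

Remaining items: Item 1, Item 2, Item 3, Item 4, Item 6, Item 7 (k = 6).
Σσᵢ² = 2.82 + 2.16 + 2.28 + 1.19 + 1.93 + 0.96 = 11.34
Var(T) = 11.34 + 2 × 9.09 = 29.52
α (item deleted) = (6/5)·(1 − 11.34/29.52) = 0.739

Cronbach's alpha = 0.739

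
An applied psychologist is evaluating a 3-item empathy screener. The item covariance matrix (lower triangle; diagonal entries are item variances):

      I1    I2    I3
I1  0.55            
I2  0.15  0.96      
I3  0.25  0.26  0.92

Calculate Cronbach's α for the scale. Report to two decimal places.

ΣVar(i) = 0.55 + 0.96 + 0.92 = 2.43
Sum of off-diagonal covariances = 0.66
σ²_total = 2.43 + 2 × 0.66 = 3.75
α = (k/(k−1))·(1 − ΣVar(i)/σ²_total) = (3/2)·(1 − 2.43/3.75) = 0.53

Cronbach's α = 0.53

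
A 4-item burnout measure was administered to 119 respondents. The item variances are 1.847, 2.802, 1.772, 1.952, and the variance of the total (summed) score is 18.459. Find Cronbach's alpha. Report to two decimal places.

α = 0.73

sum of item variances = 1.847 + 2.802 + 1.772 + 1.952 = 8.373
α = (k/(k−1))·(1 − sum of item variances/σ²_T) = (4/3)·(1 − 8.373/18.459) = 0.73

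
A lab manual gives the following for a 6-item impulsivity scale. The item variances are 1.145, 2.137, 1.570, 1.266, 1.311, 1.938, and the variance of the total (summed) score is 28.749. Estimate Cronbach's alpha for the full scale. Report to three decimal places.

Σσᵢ² = 1.145 + 2.137 + 1.570 + 1.266 + 1.311 + 1.938 = 9.367
α = (k/(k−1))·(1 − Σσᵢ²/Var(T)) = (6/5)·(1 − 9.367/28.749) = 0.809

α = 0.809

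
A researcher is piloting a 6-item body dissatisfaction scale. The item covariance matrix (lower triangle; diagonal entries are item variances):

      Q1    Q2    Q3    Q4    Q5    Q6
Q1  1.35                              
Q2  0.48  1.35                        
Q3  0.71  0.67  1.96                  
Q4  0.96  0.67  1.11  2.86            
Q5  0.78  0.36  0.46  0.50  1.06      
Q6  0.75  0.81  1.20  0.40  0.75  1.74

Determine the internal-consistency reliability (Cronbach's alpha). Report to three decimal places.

Cronbach's alpha = 0.807

Σσᵢ² = 1.35 + 1.35 + 1.96 + 2.86 + 1.06 + 1.74 = 10.32
Σ_{i<j} σ_ij = 10.61
σ²_total = 10.32 + 2 × 10.61 = 31.54
α = (k/(k−1))·(1 − Σσᵢ²/σ²_total) = (6/5)·(1 − 10.32/31.54) = 0.807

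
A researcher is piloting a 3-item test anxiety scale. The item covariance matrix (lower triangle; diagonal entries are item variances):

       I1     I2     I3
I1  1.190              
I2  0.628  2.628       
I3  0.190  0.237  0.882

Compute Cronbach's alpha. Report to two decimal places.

sum of item variances = 1.190 + 2.628 + 0.882 = 4.700
Sum of the distinct covariances = 1.055
Var(T) = 4.700 + 2 × 1.055 = 6.810
α = (k/(k−1))·(1 − sum of item variances/Var(T)) = (3/2)·(1 − 4.700/6.810) = 0.46

Cronbach's alpha = 0.46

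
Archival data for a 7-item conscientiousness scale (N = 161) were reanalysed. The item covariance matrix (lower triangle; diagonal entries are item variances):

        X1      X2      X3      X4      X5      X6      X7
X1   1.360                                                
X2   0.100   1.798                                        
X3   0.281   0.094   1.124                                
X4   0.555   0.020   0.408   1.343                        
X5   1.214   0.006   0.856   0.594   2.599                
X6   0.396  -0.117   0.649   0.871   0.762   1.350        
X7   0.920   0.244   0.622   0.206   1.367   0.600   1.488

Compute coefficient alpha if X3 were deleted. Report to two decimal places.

coefficient alpha = 0.73

Remaining items: X1, X2, X4, X5, X6, X7 (k = 6).
Σσ²ᵢ = 1.360 + 1.798 + 1.343 + 2.599 + 1.350 + 1.488 = 9.938
total variance = 9.938 + 2 × 7.738 = 25.414
α (item deleted) = (6/5)·(1 − 9.938/25.414) = 0.73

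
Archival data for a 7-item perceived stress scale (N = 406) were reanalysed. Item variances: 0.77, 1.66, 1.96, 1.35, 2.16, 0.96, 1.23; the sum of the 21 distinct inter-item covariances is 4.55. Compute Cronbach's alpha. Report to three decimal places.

ΣVar(i) = 0.77 + 1.66 + 1.96 + 1.35 + 2.16 + 0.96 + 1.23 = 10.09
Sum of distinct covariances = 4.55
σ²_T = ΣVar(i) + 2·Σcov = 10.09 + 2 × 4.55 = 19.19
α = (7/6)·(1 − 10.09/19.19) = 0.553

Cronbach's alpha = 0.553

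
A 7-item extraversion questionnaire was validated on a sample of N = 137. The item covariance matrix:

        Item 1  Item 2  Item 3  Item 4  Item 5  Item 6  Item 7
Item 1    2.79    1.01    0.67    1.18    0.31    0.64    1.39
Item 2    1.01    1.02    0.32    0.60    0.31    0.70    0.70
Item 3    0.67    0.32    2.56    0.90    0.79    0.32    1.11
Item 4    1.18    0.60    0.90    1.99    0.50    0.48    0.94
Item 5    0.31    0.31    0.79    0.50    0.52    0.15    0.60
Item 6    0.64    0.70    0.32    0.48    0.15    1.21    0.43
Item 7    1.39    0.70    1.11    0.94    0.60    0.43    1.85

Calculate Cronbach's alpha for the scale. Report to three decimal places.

sum of item variances = 2.79 + 1.02 + 2.56 + 1.99 + 0.52 + 1.21 + 1.85 = 11.94
Sum of off-diagonal covariances = 14.05
σ²_total = 11.94 + 2 × 14.05 = 40.04
α = (k/(k−1))·(1 − sum of item variances/σ²_total) = (7/6)·(1 − 11.94/40.04) = 0.819

α = 0.819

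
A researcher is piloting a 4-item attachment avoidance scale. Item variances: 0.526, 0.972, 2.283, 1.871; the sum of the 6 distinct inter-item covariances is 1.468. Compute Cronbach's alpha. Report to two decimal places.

Σσᵢ² = 0.526 + 0.972 + 2.283 + 1.871 = 5.652
Sum of distinct covariances = 1.468
σ²_total = Σσᵢ² + 2·Σcov = 5.652 + 2 × 1.468 = 8.588
α = (4/3)·(1 − 5.652/8.588) = 0.46

Cronbach's alpha = 0.46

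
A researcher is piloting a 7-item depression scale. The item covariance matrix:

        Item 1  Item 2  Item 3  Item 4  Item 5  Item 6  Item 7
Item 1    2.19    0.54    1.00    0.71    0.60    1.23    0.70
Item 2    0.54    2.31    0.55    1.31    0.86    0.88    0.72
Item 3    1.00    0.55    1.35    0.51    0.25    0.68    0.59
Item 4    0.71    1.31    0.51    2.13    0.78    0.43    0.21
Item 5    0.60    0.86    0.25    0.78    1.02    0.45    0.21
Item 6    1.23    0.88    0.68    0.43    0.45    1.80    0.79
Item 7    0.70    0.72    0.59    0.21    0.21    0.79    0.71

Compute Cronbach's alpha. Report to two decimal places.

ΣVar(i) = 2.19 + 2.31 + 1.35 + 2.13 + 1.02 + 1.80 + 0.71 = 11.51
Σ_{i<j} σ_ij = 14.00
total variance = 11.51 + 2 × 14.00 = 39.51
α = (k/(k−1))·(1 − ΣVar(i)/total variance) = (7/6)·(1 − 11.51/39.51) = 0.83

Cronbach's alpha = 0.83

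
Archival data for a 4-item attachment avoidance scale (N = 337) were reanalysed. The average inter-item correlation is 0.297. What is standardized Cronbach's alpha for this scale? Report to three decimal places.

α = 0.628

Standardized α = k·r̄ / (1 + (k−1)·r̄) = 4 × 0.297 / (1 + 3 × 0.297)
  = 1.1880 / 1.8910 = 0.628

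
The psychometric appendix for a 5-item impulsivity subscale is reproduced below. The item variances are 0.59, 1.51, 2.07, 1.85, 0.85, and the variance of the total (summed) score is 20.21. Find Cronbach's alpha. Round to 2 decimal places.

Cronbach's alpha = 0.83

ΣVar(i) = 0.59 + 1.51 + 2.07 + 1.85 + 0.85 = 6.87
α = (k/(k−1))·(1 − ΣVar(i)/Var(T)) = (5/4)·(1 − 6.87/20.21) = 0.83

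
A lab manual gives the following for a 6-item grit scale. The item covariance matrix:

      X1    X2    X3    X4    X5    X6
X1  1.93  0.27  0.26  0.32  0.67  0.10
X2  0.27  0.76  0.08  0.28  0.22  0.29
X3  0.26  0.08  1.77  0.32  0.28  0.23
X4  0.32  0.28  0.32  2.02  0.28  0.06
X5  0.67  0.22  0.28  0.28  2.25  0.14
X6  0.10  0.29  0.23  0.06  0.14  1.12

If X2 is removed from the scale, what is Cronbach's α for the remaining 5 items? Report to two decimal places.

Remaining items: X1, X3, X4, X5, X6 (k = 5).
ΣVar(i) = 1.93 + 1.77 + 2.02 + 2.25 + 1.12 = 9.09
σ²_T = 9.09 + 2 × 2.66 = 14.41
α (item deleted) = (5/4)·(1 − 9.09/14.41) = 0.46

α = 0.46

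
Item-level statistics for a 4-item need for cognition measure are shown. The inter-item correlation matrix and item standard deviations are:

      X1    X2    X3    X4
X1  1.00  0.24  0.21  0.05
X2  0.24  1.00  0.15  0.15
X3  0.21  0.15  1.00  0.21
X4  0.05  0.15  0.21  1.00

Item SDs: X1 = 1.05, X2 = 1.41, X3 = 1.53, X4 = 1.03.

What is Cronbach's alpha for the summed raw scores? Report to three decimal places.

Σσ²ᵢ = 1.05² + 1.41² + 1.53² + 1.03² = 6.4924
Covariances σ_ij = r_ij · s_i · s_j:
  σ(X1,X2) = 0.24 × 1.05 × 1.41 = 0.3553
  σ(X1,X3) = 0.21 × 1.05 × 1.53 = 0.3374
  σ(X1,X4) = 0.05 × 1.05 × 1.03 = 0.0541
  σ(X2,X3) = 0.15 × 1.41 × 1.53 = 0.3236
  σ(X2,X4) = 0.15 × 1.41 × 1.03 = 0.2178
  σ(X3,X4) = 0.21 × 1.53 × 1.03 = 0.3309
σ²_T = Σσ²ᵢ + 2·Σσ_ij = 6.4924 + 2 × 1.6191 = 9.7306
α = (4/3)·(1 − 6.4924/9.7306) = 0.444

α = 0.444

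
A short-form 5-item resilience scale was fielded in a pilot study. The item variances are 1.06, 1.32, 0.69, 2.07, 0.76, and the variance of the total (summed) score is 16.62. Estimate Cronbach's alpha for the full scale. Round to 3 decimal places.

Cronbach's alpha = 0.806

sum of item variances = 1.06 + 1.32 + 0.69 + 2.07 + 0.76 = 5.90
α = (k/(k−1))·(1 − sum of item variances/σ²_total) = (5/4)·(1 − 5.90/16.62) = 0.806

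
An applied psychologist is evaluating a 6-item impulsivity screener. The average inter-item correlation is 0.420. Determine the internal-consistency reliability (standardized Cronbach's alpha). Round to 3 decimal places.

α = 0.813

Standardized α = k·r̄ / (1 + (k−1)·r̄) = 6 × 0.420 / (1 + 5 × 0.420)
  = 2.5200 / 3.1000 = 0.813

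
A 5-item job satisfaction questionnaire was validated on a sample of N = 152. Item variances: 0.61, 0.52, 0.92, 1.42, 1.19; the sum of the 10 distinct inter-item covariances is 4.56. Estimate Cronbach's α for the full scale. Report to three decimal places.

ΣVar(i) = 0.61 + 0.52 + 0.92 + 1.42 + 1.19 = 4.66
Sum of distinct covariances = 4.56
Var(T) = ΣVar(i) + 2·Σcov = 4.66 + 2 × 4.56 = 13.78
α = (5/4)·(1 − 4.66/13.78) = 0.827

Cronbach's α = 0.827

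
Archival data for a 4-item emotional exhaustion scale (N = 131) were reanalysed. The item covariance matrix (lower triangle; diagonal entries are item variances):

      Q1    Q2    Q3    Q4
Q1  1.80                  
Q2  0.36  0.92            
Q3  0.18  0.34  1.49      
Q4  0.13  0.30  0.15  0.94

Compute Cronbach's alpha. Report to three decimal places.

sum of item variances = 1.80 + 0.92 + 1.49 + 0.94 = 5.15
Sum of the distinct covariances = 1.46
σ²_T = 5.15 + 2 × 1.46 = 8.07
α = (k/(k−1))·(1 − sum of item variances/σ²_T) = (4/3)·(1 − 5.15/8.07) = 0.482

α = 0.482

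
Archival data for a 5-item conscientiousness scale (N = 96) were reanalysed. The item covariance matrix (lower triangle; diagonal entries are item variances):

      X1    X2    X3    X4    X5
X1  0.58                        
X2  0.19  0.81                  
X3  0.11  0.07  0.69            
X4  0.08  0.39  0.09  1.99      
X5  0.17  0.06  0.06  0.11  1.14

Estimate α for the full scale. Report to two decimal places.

α = 0.42

ΣVar(i) = 0.58 + 0.81 + 0.69 + 1.99 + 1.14 = 5.21
Sum of off-diagonal covariances = 1.33
σ²_total = 5.21 + 2 × 1.33 = 7.87
α = (k/(k−1))·(1 − ΣVar(i)/σ²_total) = (5/4)·(1 − 5.21/7.87) = 0.42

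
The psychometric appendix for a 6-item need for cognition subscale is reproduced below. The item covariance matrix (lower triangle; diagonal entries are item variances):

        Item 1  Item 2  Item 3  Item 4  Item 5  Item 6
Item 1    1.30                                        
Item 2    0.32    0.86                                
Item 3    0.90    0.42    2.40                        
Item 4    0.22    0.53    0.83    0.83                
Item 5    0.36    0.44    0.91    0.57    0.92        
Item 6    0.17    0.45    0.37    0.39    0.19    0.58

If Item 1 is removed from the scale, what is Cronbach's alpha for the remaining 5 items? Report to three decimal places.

α = 0.807

Remaining items: Item 2, Item 3, Item 4, Item 5, Item 6 (k = 5).
Σσᵢ² = 0.86 + 2.40 + 0.83 + 0.92 + 0.58 = 5.59
total variance = 5.59 + 2 × 5.10 = 15.79
α (item deleted) = (5/4)·(1 − 5.59/15.79) = 0.807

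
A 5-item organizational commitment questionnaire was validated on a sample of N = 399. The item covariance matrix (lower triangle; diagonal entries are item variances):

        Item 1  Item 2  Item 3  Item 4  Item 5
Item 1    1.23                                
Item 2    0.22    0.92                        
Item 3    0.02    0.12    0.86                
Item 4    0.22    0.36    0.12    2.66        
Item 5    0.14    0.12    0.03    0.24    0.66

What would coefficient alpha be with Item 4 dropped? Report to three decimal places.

Remaining items: Item 1, Item 2, Item 3, Item 5 (k = 4).
ΣVar(i) = 1.23 + 0.92 + 0.86 + 0.66 = 3.67
Var(T) = 3.67 + 2 × 0.65 = 4.97
α (item deleted) = (4/3)·(1 − 3.67/4.97) = 0.349

α = 0.349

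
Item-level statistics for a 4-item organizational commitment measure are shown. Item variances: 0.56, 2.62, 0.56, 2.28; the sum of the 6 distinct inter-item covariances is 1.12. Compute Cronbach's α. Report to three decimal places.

α = 0.362

Σσᵢ² = 0.56 + 2.62 + 0.56 + 2.28 = 6.02
Sum of distinct covariances = 1.12
Var(T) = Σσᵢ² + 2·Σcov = 6.02 + 2 × 1.12 = 8.26
α = (4/3)·(1 − 6.02/8.26) = 0.362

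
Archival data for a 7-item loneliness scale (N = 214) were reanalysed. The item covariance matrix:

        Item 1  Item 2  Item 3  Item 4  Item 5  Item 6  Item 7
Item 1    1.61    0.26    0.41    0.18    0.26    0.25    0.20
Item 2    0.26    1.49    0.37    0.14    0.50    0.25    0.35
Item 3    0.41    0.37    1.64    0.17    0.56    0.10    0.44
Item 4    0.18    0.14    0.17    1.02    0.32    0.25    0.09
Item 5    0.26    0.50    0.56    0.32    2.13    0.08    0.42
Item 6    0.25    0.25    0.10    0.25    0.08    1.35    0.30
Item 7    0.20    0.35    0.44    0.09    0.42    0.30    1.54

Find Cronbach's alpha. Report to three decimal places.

α = 0.610

Σσᵢ² = 1.61 + 1.49 + 1.64 + 1.02 + 2.13 + 1.35 + 1.54 = 10.78
Sum of off-diagonal covariances = 5.90
Var(T) = 10.78 + 2 × 5.90 = 22.58
α = (k/(k−1))·(1 − Σσᵢ²/Var(T)) = (7/6)·(1 − 10.78/22.58) = 0.610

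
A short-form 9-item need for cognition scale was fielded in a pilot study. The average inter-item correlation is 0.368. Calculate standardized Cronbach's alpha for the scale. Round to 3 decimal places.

standardized Cronbach's alpha = 0.840

Standardized α = k·r̄ / (1 + (k−1)·r̄) = 9 × 0.368 / (1 + 8 × 0.368)
  = 3.3120 / 3.9440 = 0.840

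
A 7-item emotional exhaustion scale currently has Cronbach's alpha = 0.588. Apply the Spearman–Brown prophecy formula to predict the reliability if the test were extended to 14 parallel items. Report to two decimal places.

predicted reliability = 0.74

Length factor m = 14/7 = 2.0000
α' = m·α / (1 + (m−1)·α)
   = 14/7 × 0.588 / (1 + (14/7 − 1) × 0.588)
   = 1.1760 / 1.5880 = 0.74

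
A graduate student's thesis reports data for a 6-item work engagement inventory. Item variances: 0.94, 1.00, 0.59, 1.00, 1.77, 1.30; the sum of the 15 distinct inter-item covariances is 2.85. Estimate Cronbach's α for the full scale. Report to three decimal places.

α = 0.556

Σσ²ᵢ = 0.94 + 1.00 + 0.59 + 1.00 + 1.77 + 1.30 = 6.60
Sum of distinct covariances = 2.85
Var(T) = Σσ²ᵢ + 2·Σcov = 6.60 + 2 × 2.85 = 12.30
α = (6/5)·(1 − 6.60/12.30) = 0.556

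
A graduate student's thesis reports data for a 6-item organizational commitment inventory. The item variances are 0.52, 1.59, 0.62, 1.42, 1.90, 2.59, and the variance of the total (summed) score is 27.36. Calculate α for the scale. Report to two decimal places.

ΣVar(i) = 0.52 + 1.59 + 0.62 + 1.42 + 1.90 + 2.59 = 8.64
α = (k/(k−1))·(1 − ΣVar(i)/σ²_total) = (6/5)·(1 − 8.64/27.36) = 0.82

α = 0.82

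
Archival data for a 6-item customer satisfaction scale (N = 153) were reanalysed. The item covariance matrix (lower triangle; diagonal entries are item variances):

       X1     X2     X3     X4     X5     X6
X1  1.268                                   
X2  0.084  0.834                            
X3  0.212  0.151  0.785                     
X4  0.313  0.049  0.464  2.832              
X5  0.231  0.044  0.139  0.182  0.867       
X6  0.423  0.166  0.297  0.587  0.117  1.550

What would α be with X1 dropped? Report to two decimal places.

Remaining items: X2, X3, X4, X5, X6 (k = 5).
ΣVar(i) = 0.834 + 0.785 + 2.832 + 0.867 + 1.550 = 6.868
total variance = 6.868 + 2 × 2.196 = 11.260
α (item deleted) = (5/4)·(1 − 6.868/11.260) = 0.49

α = 0.49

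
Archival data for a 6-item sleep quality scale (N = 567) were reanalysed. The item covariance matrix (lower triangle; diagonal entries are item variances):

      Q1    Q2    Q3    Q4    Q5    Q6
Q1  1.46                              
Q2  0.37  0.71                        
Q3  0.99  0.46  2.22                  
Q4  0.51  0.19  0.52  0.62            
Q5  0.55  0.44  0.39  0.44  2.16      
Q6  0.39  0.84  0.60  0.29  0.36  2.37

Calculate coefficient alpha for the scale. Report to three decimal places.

coefficient alpha = 0.727

sum of item variances = 1.46 + 0.71 + 2.22 + 0.62 + 2.16 + 2.37 = 9.54
Sum of the distinct covariances = 7.34
σ²_total = 9.54 + 2 × 7.34 = 24.22
α = (k/(k−1))·(1 − sum of item variances/σ²_total) = (6/5)·(1 − 9.54/24.22) = 0.727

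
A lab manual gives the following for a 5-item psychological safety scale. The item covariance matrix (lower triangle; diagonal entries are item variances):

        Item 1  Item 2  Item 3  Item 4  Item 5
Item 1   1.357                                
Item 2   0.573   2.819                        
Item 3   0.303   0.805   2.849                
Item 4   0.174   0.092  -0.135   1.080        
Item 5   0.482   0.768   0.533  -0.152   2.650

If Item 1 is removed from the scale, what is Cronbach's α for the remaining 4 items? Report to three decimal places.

Remaining items: Item 2, Item 3, Item 4, Item 5 (k = 4).
sum of item variances = 2.819 + 2.849 + 1.080 + 2.650 = 9.398
total variance = 9.398 + 2 × 1.911 = 13.220
α (item deleted) = (4/3)·(1 − 9.398/13.220) = 0.385

α = 0.385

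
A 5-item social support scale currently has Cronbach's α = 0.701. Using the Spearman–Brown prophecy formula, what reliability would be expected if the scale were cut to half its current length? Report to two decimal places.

predicted reliability = 0.54

Length factor m = 1/2
α' = m·α / (1 − (1−m)·α)
   = 1/2 × 0.701 / (1 − (1 − 1/2) × 0.701)
   = 0.3505 / 0.6495 = 0.54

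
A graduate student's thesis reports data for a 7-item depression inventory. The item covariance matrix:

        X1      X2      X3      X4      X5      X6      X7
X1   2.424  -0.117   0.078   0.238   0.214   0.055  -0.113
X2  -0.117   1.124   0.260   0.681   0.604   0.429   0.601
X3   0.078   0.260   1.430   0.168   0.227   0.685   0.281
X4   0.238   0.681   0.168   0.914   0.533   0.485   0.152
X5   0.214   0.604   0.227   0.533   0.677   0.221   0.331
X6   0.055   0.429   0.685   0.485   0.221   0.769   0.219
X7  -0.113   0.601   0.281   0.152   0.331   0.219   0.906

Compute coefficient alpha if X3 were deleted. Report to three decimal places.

coefficient alpha = 0.685

Remaining items: X1, X2, X4, X5, X6, X7 (k = 6).
Σσᵢ² = 2.424 + 1.124 + 0.914 + 0.677 + 0.769 + 0.906 = 6.814
σ²_T = 6.814 + 2 × 4.533 = 15.880
α (item deleted) = (6/5)·(1 − 6.814/15.880) = 0.685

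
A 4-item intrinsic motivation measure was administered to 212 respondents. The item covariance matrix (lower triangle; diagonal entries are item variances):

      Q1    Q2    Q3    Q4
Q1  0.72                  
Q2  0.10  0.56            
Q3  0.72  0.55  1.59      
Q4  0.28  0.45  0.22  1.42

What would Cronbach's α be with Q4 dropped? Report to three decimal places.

Remaining items: Q1, Q2, Q3 (k = 3).
sum of item variances = 0.72 + 0.56 + 1.59 = 2.87
total variance = 2.87 + 2 × 1.37 = 5.61
α (item deleted) = (3/2)·(1 − 2.87/5.61) = 0.733

Cronbach's α = 0.733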